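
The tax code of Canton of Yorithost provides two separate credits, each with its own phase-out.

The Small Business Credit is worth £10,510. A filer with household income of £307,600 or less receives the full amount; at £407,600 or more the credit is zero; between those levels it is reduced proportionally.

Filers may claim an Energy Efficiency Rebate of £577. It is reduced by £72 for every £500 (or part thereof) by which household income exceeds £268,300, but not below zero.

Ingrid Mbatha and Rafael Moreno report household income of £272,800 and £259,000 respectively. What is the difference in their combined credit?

£577

Ingrid (£272,800): Small Business Credit: £272,800 is at or below the £307,600 threshold, so the full £10,510 applies. Energy Efficiency Rebate: income exceeds £268,300 by £4,500 → 9 increments × £72 = £648 ≥ base, so the credit is £0. total £10,510 + £0 = £10,510
Rafael (£259,000): Small Business Credit: £259,000 is at or below the £307,600 threshold, so the full £10,510 applies. Energy Efficiency Rebate: £259,000 is at or below the £268,300 threshold, so the full £577 applies. total £10,510 + £577 = £11,087
Difference: |£10,510 − £11,087| = £577.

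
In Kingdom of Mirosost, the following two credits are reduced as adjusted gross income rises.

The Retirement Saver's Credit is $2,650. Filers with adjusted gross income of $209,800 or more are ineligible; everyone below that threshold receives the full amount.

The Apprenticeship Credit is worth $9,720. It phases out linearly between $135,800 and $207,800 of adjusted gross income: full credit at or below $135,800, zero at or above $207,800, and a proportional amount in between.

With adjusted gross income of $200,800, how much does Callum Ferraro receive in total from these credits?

$3,595

Retirement Saver's Credit: $200,800 is below the $209,800 cutoff, so the full $2,650 applies.
Apprenticeship Credit: $200,800 is $65,000 into a $72,000 phase-out range, leaving 7,000/72,000 of the credit: $9,720 × 7,000/72,000 = $945.
Total: $2,650 + $945 = $3,595.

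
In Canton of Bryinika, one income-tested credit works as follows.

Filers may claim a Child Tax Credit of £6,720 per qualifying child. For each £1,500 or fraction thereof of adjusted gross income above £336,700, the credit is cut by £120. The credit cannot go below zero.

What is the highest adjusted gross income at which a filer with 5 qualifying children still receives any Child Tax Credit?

Full credit = 5 × £6,720 = £33,600.
After 279 increments the reduction is 279 × £120 = £33,480, leaving £120; one more increment wipes it out. Increment 279 ends at excess 279 × £1,500 = £418,500, so the highest qualifying income is £336,700 + £418,500 = £755,200.

£755,200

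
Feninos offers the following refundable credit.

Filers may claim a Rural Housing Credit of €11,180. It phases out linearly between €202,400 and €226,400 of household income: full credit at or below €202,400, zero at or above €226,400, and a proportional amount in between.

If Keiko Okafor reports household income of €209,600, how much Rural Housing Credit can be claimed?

€7,826

Rural Housing Credit: €209,600 is €7,200 into a €24,000 phase-out range, leaving 16,800/24,000 of the credit: €11,180 × 16,800/24,000 = €7,826.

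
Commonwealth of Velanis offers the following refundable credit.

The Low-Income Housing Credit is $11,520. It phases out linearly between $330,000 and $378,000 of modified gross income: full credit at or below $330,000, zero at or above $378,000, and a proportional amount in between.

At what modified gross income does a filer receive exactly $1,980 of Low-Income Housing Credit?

$1,980 is 1,980/11,520 of the full $11,520, so 9,540/11,520 of the $48,000 range has been used: income = $330,000 + $48,000 × 9,540/11,520 = $369,750.

$369,750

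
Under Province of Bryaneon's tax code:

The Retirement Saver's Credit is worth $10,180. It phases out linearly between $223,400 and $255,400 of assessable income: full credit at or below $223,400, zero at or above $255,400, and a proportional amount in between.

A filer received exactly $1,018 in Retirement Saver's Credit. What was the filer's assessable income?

$1,018 is 1,018/10,180 of the full $10,180, so 9,162/10,180 of the $32,000 range has been used: income = $223,400 + $32,000 × 9,162/10,180 = $252,200.

$252,200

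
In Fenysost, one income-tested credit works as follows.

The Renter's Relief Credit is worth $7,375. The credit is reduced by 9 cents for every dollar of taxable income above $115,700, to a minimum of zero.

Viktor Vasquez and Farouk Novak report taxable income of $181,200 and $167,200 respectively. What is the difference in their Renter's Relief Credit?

Viktor ($181,200): Renter's Relief Credit: 9% of the $65,500 excess over $115,700 is $5,895; credit = $7,375 − $5,895 = $1,480.
Farouk ($167,200): Renter's Relief Credit: 9% of the $51,500 excess over $115,700 is $4,635; credit = $7,375 − $4,635 = $2,740.
Difference: |$1,480 − $2,740| = $1,260.

$1,260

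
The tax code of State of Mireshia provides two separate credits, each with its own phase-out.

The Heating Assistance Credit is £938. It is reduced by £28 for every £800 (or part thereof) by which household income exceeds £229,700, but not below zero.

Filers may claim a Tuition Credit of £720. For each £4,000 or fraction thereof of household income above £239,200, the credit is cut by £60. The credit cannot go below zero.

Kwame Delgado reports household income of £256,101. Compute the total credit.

£420

Heating Assistance Credit: income exceeds £229,700 by £26,401 → 34 increments × £28 = £952 ≥ base, so the credit is £0.
Tuition Credit: income exceeds £239,200 by £16,901, which is 5 full-or-partial £4,000 increments; reduction = 5 × £60 = £300, leaving £420.
Total: £0 + £420 = £420.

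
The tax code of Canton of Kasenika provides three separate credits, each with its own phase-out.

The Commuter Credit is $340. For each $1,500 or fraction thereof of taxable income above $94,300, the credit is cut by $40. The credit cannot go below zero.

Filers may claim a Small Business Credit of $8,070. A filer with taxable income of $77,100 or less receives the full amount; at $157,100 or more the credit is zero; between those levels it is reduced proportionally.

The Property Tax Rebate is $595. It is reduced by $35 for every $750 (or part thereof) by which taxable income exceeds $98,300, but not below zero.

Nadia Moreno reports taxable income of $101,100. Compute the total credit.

Commuter Credit: income exceeds $94,300 by $6,800, which is 5 full-or-partial $1,500 increments; reduction = 5 × $40 = $200, leaving $140.
Small Business Credit: $101,100 is $24,000 into a $80,000 phase-out range, leaving 56,000/80,000 of the credit: $8,070 × 56,000/80,000 = $5,649.
Property Tax Rebate: income exceeds $98,300 by $2,800, which is 4 full-or-partial $750 increments; reduction = 4 × $35 = $140, leaving $455.
Total: $140 + $5,649 + $455 = $6,244.

$6,244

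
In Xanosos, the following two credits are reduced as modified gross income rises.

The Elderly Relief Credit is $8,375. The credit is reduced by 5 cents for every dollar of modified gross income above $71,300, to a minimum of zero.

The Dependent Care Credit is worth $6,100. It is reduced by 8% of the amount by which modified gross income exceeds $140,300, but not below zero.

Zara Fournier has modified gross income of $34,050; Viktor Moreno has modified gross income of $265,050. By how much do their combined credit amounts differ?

$14,475

Zara ($34,050): Elderly Relief Credit: $34,050 is at or below the $71,300 threshold, so the full $8,375 applies. Dependent Care Credit: $34,050 is at or below the $140,300 threshold, so the full $6,100 applies. total $8,375 + $6,100 = $14,475
Viktor ($265,050): Elderly Relief Credit: 5% of the $193,750 excess over $71,300 is $9,687.50 ≥ base, so the credit is $0. Dependent Care Credit: 8% of the $124,750 excess over $140,300 is $9,980 ≥ base, so the credit is $0. total $0 + $0 = $0
Difference: |$14,475 − $0| = $14,475.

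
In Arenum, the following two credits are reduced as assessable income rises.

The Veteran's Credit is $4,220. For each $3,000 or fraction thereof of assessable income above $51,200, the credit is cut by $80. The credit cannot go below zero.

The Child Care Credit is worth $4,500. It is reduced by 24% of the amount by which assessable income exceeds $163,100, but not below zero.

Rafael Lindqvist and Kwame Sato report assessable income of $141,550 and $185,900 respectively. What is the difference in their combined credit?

Rafael ($141,550): Veteran's Credit: income exceeds $51,200 by $90,350, which is 31 full-or-partial $3,000 increments; reduction = 31 × $80 = $2,480, leaving $1,740. Child Care Credit: $141,550 is at or below the $163,100 threshold, so the full $4,500 applies. total $1,740 + $4,500 = $6,240
Kwame ($185,900): Veteran's Credit: income exceeds $51,200 by $134,700, which is 45 full-or-partial $3,000 increments; reduction = 45 × $80 = $3,600, leaving $620. Child Care Credit: 24% of the $22,800 excess over $163,100 is $5,472 ≥ base, so the credit is $0. total $620 + $0 = $620
Difference: |$6,240 − $620| = $5,620.

$5,620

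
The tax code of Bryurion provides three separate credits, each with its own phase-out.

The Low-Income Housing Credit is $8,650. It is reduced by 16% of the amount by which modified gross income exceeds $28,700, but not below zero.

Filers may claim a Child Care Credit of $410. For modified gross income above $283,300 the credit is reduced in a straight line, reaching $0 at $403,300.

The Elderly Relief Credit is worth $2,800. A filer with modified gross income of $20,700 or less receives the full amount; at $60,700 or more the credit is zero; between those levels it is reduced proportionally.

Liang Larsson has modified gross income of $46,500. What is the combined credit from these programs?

Low-Income Housing Credit: 16% of the $17,800 excess over $28,700 is $2,848; credit = $8,650 − $2,848 = $5,802.
Child Care Credit: $46,500 is at or below the $283,300 threshold, so the full $410 applies.
Elderly Relief Credit: $46,500 is $25,800 into a $40,000 phase-out range, leaving 14,200/40,000 of the credit: $2,800 × 14,200/40,000 = $994.
Total: $5,802 + $410 + $994 = $7,206.

$7,206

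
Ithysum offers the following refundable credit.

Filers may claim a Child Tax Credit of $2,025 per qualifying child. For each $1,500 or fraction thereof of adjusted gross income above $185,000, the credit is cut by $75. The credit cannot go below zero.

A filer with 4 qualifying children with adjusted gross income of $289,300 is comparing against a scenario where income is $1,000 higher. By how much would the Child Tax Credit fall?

At $289,300 — base = 4 × $2,025 = $8,100. income exceeds $185,000 by $104,300, which is 70 full-or-partial $1,500 increments; reduction = 70 × $75 = $5,250, leaving $2,850.
At $290,300 — base = 4 × $2,025 = $8,100. income exceeds $185,000 by $105,300, which is 71 full-or-partial $1,500 increments; reduction = 71 × $75 = $5,325, leaving $2,775.
Lost: $2,850 − $2,775 = $75.

$75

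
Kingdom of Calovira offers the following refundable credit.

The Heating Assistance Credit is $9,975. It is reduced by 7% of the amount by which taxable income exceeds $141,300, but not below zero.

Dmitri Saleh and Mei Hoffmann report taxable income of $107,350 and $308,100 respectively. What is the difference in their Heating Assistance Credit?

$9,975

Dmitri ($107,350): Heating Assistance Credit: $107,350 is at or below the $141,300 threshold, so the full $9,975 applies.
Mei ($308,100): Heating Assistance Credit: 7% of the $166,800 excess over $141,300 is $11,676 ≥ base, so the credit is $0.
Difference: |$9,975 − $0| = $9,975.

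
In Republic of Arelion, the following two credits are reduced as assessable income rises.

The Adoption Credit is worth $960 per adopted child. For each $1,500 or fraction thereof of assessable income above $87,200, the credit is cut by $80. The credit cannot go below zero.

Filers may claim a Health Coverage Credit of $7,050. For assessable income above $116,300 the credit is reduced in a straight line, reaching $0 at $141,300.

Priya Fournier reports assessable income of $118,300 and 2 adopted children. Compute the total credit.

$6,726

Adoption Credit: base = 2 × $960 = $1,920. income exceeds $87,200 by $31,100, which is 21 full-or-partial $1,500 increments; reduction = 21 × $80 = $1,680, leaving $240.
Health Coverage Credit: $118,300 is $2,000 into a $25,000 phase-out range, leaving 23,000/25,000 of the credit: $7,050 × 23,000/25,000 = $6,486.
Total: $240 + $6,486 = $6,726.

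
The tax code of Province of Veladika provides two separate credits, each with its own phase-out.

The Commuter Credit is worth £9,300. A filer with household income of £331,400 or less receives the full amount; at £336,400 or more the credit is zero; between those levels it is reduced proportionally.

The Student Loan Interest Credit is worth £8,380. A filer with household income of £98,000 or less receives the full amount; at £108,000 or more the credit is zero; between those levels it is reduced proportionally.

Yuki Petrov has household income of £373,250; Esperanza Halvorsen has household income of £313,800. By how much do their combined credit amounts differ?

Yuki (£373,250): Commuter Credit: £373,250 is at or above £336,400, so the credit is £0. Student Loan Interest Credit: £373,250 is at or above £108,000, so the credit is £0. total £0 + £0 = £0
Esperanza (£313,800): Commuter Credit: £313,800 is at or below the £331,400 threshold, so the full £9,300 applies. Student Loan Interest Credit: £313,800 is at or above £108,000, so the credit is £0. total £9,300 + £0 = £9,300
Difference: |£0 − £9,300| = £9,300.

£9,300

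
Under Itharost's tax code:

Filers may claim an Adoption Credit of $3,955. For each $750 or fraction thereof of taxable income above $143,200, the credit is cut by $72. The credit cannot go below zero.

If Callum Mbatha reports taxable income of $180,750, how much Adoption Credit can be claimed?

Adoption Credit: income exceeds $143,200 by $37,550, which is 51 full-or-partial $750 increments; reduction = 51 × $72 = $3,672, leaving $283.

$283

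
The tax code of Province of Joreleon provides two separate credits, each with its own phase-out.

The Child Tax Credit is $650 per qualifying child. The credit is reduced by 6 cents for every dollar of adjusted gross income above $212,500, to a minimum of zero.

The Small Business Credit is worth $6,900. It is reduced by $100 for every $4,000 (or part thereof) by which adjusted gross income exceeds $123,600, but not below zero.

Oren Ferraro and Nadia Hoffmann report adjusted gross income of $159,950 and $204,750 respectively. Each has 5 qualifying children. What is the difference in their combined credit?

$1,100

Oren ($159,950): Child Tax Credit: base = 5 × $650 = $3,250. $159,950 is at or below the $212,500 threshold, so the full $3,250 applies. Small Business Credit: income exceeds $123,600 by $36,350, which is 10 full-or-partial $4,000 increments; reduction = 10 × $100 = $1,000, leaving $5,900. total $3,250 + $5,900 = $9,150
Nadia ($204,750): Child Tax Credit: base = 5 × $650 = $3,250. $204,750 is at or below the $212,500 threshold, so the full $3,250 applies. Small Business Credit: income exceeds $123,600 by $81,150, which is 21 full-or-partial $4,000 increments; reduction = 21 × $100 = $2,100, leaving $4,800. total $3,250 + $4,800 = $8,050
Difference: |$9,150 − $8,050| = $1,100.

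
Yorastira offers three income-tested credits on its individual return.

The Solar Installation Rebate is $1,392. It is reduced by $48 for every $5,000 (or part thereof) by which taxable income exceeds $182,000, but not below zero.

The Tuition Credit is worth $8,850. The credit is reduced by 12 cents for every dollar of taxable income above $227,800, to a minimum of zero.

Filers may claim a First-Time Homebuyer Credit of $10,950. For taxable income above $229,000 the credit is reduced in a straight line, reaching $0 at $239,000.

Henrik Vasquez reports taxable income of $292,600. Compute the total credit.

Solar Installation Rebate: income exceeds $182,000 by $110,600, which is 23 full-or-partial $5,000 increments; reduction = 23 × $48 = $1,104, leaving $288.
Tuition Credit: 12% of the $64,800 excess over $227,800 is $7,776; credit = $8,850 − $7,776 = $1,074.
First-Time Homebuyer Credit: $292,600 is at or above $239,000, so the credit is $0.
Total: $288 + $1,074 + $0 = $1,362.

$1,362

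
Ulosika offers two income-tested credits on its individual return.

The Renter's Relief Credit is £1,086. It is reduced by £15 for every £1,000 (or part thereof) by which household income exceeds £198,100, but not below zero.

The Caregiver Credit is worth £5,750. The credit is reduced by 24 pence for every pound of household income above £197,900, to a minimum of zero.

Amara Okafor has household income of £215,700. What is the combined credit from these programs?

Renter's Relief Credit: income exceeds £198,100 by £17,600, which is 18 full-or-partial £1,000 increments; reduction = 18 × £15 = £270, leaving £816.
Caregiver Credit: 24% of the £17,800 excess over £197,900 is £4,272; credit = £5,750 − £4,272 = £1,478.
Total: £816 + £1,478 = £2,294.

£2,294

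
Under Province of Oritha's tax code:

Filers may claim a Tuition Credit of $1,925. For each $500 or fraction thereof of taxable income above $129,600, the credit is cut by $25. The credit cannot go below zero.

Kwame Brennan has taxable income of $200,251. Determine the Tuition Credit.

$0

Tuition Credit: income exceeds $129,600 by $70,651 → 142 increments × $25 = $3,550 ≥ base, so the credit is $0.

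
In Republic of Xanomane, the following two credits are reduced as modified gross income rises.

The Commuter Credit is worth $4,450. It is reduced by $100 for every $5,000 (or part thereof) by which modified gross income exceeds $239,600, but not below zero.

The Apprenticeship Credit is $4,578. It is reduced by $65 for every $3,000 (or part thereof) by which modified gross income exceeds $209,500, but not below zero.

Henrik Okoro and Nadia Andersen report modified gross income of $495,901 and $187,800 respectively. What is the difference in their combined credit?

$9,028

Henrik ($495,901): Commuter Credit: income exceeds $239,600 by $256,301 → 52 increments × $100 = $5,200 ≥ base, so the credit is $0. Apprenticeship Credit: income exceeds $209,500 by $286,401 → 96 increments × $65 = $6,240 ≥ base, so the credit is $0. total $0 + $0 = $0
Nadia ($187,800): Commuter Credit: $187,800 is at or below the $239,600 threshold, so the full $4,450 applies. Apprenticeship Credit: $187,800 is at or below the $209,500 threshold, so the full $4,578 applies. total $4,450 + $4,578 = $9,028
Difference: |$0 − $9,028| = $9,028.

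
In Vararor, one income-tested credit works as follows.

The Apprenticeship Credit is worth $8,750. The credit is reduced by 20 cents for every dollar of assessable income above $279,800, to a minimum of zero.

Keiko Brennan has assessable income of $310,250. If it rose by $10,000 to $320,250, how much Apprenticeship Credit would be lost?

At $310,250 — 20% of the $30,450 excess over $279,800 is $6,090; credit = $8,750 − $6,090 = $2,660.
At $320,250 — 20% of the $40,450 excess over $279,800 is $8,090; credit = $8,750 − $8,090 = $660.
Lost: $2,660 − $660 = $2,000.

$2,000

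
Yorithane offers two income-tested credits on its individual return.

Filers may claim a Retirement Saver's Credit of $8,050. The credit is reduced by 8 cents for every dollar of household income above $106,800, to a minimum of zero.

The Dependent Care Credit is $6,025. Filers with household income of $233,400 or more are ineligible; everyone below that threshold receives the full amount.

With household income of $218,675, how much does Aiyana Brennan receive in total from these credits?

$6,025

Retirement Saver's Credit: 8% of the $111,875 excess over $106,800 is $8,950 ≥ base, so the credit is $0.
Dependent Care Credit: $218,675 is below the $233,400 cutoff, so the full $6,025 applies.
Total: $0 + $6,025 = $6,025.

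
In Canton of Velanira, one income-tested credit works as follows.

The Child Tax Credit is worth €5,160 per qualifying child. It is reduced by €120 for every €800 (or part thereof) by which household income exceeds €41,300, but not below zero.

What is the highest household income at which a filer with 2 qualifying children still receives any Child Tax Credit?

€109,300

Full credit = 2 × €5,160 = €10,320.
After 85 increments the reduction is 85 × €120 = €10,200, leaving €120; one more increment wipes it out. Increment 85 ends at excess 85 × €800 = €68,000, so the highest qualifying income is €41,300 + €68,000 = €109,300.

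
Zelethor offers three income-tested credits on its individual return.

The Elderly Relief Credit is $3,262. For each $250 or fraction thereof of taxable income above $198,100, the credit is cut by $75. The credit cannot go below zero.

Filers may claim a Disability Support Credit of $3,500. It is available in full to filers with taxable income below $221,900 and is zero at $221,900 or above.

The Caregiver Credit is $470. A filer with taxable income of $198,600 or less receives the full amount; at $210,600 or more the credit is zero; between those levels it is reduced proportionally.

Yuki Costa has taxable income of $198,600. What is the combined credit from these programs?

Elderly Relief Credit: income exceeds $198,100 by $500, which is 2 full-or-partial $250 increments; reduction = 2 × $75 = $150, leaving $3,112.
Disability Support Credit: $198,600 is below the $221,900 cutoff, so the full $3,500 applies.
Caregiver Credit: $198,600 is at or below the $198,600 threshold, so the full $470 applies.
Total: $3,112 + $3,500 + $470 = $7,082.

$7,082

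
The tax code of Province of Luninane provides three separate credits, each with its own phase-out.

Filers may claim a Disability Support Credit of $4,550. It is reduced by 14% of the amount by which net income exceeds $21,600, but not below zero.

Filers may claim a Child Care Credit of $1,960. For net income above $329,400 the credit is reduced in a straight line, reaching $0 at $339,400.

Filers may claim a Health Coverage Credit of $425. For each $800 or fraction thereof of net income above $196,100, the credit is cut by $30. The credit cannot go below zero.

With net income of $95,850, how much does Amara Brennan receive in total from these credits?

$2,385

Disability Support Credit: 14% of the $74,250 excess over $21,600 is $10,395 ≥ base, so the credit is $0.
Child Care Credit: $95,850 is at or below the $329,400 threshold, so the full $1,960 applies.
Health Coverage Credit: $95,850 is at or below the $196,100 threshold, so the full $425 applies.
Total: $0 + $1,960 + $425 = $2,385.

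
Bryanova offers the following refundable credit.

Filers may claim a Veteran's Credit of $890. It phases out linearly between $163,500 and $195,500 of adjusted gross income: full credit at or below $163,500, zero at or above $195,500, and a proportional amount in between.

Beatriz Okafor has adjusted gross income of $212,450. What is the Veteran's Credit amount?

Veteran's Credit: $212,450 is at or above $195,500, so the credit is $0.

$0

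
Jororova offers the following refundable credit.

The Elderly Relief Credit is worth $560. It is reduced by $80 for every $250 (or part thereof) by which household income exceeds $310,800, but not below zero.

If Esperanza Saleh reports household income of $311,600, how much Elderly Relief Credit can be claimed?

$240

Elderly Relief Credit: income exceeds $310,800 by $800, which is 4 full-or-partial $250 increments; reduction = 4 × $80 = $320, leaving $240.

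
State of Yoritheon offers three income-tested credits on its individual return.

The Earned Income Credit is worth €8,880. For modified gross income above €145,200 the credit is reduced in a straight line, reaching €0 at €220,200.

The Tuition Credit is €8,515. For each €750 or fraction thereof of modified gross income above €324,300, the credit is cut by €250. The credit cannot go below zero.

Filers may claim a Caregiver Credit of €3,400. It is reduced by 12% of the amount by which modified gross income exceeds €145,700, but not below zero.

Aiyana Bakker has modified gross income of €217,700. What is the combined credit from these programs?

€8,811

Earned Income Credit: €217,700 is €72,500 into a €75,000 phase-out range, leaving 2,500/75,000 of the credit: €8,880 × 2,500/75,000 = €296.
Tuition Credit: €217,700 is at or below the €324,300 threshold, so the full €8,515 applies.
Caregiver Credit: 12% of the €72,000 excess over €145,700 is €8,640 ≥ base, so the credit is €0.
Total: €296 + €8,515 + €0 = €8,811.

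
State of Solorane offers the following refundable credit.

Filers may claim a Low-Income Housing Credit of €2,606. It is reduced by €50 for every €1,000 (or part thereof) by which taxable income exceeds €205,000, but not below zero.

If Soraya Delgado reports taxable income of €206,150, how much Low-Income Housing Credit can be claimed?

€2,506

Low-Income Housing Credit: income exceeds €205,000 by €1,150, which is 2 full-or-partial €1,000 increments; reduction = 2 × €50 = €100, leaving €2,506.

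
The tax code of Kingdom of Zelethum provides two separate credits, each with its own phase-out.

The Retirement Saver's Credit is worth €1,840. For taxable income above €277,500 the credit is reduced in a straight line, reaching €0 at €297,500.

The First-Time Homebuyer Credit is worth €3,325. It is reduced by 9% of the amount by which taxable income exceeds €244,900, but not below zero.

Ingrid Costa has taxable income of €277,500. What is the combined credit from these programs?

Retirement Saver's Credit: €277,500 is at or below the €277,500 threshold, so the full €1,840 applies.
First-Time Homebuyer Credit: 9% of the €32,600 excess over €244,900 is €2,934; credit = €3,325 − €2,934 = €391.
Total: €1,840 + €391 = €2,231.

€2,231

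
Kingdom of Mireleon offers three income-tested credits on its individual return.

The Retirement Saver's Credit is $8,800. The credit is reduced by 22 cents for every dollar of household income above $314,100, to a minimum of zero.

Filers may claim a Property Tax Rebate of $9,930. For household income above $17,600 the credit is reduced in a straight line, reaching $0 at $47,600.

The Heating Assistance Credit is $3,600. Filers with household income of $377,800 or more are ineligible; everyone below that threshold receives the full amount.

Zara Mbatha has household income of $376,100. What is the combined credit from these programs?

$3,600

Retirement Saver's Credit: 22% of the $62,000 excess over $314,100 is $13,640 ≥ base, so the credit is $0.
Property Tax Rebate: $376,100 is at or above $47,600, so the credit is $0.
Heating Assistance Credit: $376,100 is below the $377,800 cutoff, so the full $3,600 applies.
Total: $0 + $0 + $3,600 = $3,600.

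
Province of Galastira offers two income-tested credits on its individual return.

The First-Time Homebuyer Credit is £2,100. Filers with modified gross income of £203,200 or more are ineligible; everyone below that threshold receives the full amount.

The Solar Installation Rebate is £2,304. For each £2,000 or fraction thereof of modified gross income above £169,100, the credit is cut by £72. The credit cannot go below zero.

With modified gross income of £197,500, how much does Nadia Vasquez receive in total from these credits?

£3,324

First-Time Homebuyer Credit: £197,500 is below the £203,200 cutoff, so the full £2,100 applies.
Solar Installation Rebate: income exceeds £169,100 by £28,400, which is 15 full-or-partial £2,000 increments; reduction = 15 × £72 = £1,080, leaving £1,224.
Total: £2,100 + £1,224 = £3,324.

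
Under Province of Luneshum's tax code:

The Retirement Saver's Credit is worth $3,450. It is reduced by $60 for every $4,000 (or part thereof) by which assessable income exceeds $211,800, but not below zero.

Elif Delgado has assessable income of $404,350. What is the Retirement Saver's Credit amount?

Retirement Saver's Credit: income exceeds $211,800 by $192,550, which is 49 full-or-partial $4,000 increments; reduction = 49 × $60 = $2,940, leaving $510.

$510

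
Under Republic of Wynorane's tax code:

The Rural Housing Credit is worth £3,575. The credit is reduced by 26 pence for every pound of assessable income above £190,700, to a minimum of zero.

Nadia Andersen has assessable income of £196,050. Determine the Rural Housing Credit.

Rural Housing Credit: 26% of the £5,350 excess over £190,700 is £1,391; credit = £3,575 − £1,391 = £2,184.

£2,184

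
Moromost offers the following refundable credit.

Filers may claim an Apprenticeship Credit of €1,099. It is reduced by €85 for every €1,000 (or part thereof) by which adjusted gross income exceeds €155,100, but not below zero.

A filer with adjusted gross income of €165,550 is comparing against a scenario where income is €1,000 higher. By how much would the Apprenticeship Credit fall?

€85

At €165,550 — income exceeds €155,100 by €10,450, which is 11 full-or-partial €1,000 increments; reduction = 11 × €85 = €935, leaving €164.
At €166,550 — income exceeds €155,100 by €11,450, which is 12 full-or-partial €1,000 increments; reduction = 12 × €85 = €1,020, leaving €79.
Lost: €164 − €79 = €85.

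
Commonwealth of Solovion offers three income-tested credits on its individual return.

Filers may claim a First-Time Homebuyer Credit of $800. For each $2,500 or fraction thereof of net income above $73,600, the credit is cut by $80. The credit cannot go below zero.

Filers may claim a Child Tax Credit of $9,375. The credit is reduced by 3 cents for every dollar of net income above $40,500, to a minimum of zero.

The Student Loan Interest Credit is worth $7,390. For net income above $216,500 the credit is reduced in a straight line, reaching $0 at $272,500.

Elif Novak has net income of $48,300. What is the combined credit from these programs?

First-Time Homebuyer Credit: $48,300 is at or below the $73,600 threshold, so the full $800 applies.
Child Tax Credit: 3% of the $7,800 excess over $40,500 is $234; credit = $9,375 − $234 = $9,141.
Student Loan Interest Credit: $48,300 is at or below the $216,500 threshold, so the full $7,390 applies.
Total: $800 + $9,141 + $7,390 = $17,331.

$17,331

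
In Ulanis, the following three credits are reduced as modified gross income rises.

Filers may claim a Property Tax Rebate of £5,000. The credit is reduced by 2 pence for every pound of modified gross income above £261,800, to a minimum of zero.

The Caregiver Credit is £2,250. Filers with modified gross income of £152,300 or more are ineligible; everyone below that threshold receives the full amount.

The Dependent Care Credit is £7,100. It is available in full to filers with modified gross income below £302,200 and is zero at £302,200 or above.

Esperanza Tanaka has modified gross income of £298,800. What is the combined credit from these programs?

£11,360

Property Tax Rebate: 2% of the £37,000 excess over £261,800 is £740; credit = £5,000 − £740 = £4,260.
Caregiver Credit: £298,800 meets or exceeds the £152,300 cutoff, so the credit is £0.
Dependent Care Credit: £298,800 is below the £302,200 cutoff, so the full £7,100 applies.
Total: £4,260 + £0 + £7,100 = £11,360.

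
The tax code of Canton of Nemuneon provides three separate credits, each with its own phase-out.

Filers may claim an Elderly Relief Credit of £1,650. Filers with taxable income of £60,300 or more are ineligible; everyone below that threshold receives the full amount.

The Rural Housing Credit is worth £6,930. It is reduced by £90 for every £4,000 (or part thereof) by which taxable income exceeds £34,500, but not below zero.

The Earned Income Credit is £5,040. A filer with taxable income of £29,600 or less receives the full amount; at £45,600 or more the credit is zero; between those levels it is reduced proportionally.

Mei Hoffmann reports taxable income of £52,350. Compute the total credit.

Elderly Relief Credit: £52,350 is below the £60,300 cutoff, so the full £1,650 applies.
Rural Housing Credit: income exceeds £34,500 by £17,850, which is 5 full-or-partial £4,000 increments; reduction = 5 × £90 = £450, leaving £6,480.
Earned Income Credit: £52,350 is at or above £45,600, so the credit is £0.
Total: £1,650 + £6,480 + £0 = £8,130.

£8,130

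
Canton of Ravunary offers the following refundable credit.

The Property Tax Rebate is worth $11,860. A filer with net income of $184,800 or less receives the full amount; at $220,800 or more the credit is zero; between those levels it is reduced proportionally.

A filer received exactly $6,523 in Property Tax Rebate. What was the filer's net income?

$201,000

$6,523 is 6,523/11,860 of the full $11,860, so 5,337/11,860 of the $36,000 range has been used: income = $184,800 + $36,000 × 5,337/11,860 = $201,000.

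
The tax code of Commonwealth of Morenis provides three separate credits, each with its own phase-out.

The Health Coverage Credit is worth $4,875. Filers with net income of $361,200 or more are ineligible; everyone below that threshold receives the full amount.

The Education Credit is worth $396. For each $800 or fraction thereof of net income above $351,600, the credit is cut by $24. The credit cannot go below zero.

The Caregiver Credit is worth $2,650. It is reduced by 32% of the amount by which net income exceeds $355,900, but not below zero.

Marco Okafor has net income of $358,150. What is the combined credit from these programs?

$6,985

Health Coverage Credit: $358,150 is below the $361,200 cutoff, so the full $4,875 applies.
Education Credit: income exceeds $351,600 by $6,550, which is 9 full-or-partial $800 increments; reduction = 9 × $24 = $216, leaving $180.
Caregiver Credit: 32% of the $2,250 excess over $355,900 is $720; credit = $2,650 − $720 = $1,930.
Total: $4,875 + $180 + $1,930 = $6,985.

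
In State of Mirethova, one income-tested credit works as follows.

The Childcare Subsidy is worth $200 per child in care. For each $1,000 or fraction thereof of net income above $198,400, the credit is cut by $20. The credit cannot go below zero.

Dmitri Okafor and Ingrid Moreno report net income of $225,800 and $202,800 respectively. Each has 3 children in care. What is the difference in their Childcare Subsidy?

$460

Dmitri ($225,800): Childcare Subsidy: base = 3 × $200 = $600. income exceeds $198,400 by $27,400, which is 28 full-or-partial $1,000 increments; reduction = 28 × $20 = $560, leaving $40.
Ingrid ($202,800): Childcare Subsidy: base = 3 × $200 = $600. income exceeds $198,400 by $4,400, which is 5 full-or-partial $1,000 increments; reduction = 5 × $20 = $100, leaving $500.
Difference: |$40 − $500| = $460.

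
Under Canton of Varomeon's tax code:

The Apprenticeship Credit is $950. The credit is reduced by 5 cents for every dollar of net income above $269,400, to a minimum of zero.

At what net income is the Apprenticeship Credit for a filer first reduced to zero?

The credit falls by 5% of each dollar above $269,400, so it reaches zero when the excess is $950 / 5% = $19,000: income = $269,400 + $19,000 = $288,400.

$288,400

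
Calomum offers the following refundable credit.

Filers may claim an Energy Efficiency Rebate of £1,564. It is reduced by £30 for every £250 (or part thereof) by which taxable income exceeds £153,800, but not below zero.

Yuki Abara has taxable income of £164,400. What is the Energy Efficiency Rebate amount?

£274

Energy Efficiency Rebate: income exceeds £153,800 by £10,600, which is 43 full-or-partial £250 increments; reduction = 43 × £30 = £1,290, leaving £274.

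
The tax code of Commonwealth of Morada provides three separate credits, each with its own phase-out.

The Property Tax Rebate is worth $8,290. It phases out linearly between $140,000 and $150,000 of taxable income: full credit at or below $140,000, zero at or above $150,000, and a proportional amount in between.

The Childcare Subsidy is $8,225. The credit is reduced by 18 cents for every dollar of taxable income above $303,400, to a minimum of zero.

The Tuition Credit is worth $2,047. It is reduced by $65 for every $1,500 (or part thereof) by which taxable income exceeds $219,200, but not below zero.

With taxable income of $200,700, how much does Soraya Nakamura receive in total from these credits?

Property Tax Rebate: $200,700 is at or above $150,000, so the credit is $0.
Childcare Subsidy: $200,700 is at or below the $303,400 threshold, so the full $8,225 applies.
Tuition Credit: $200,700 is at or below the $219,200 threshold, so the full $2,047 applies.
Total: $0 + $8,225 + $2,047 = $10,272.

$10,272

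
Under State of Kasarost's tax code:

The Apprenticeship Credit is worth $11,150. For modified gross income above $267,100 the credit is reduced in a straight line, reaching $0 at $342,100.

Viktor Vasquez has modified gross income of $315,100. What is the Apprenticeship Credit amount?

Apprenticeship Credit: $315,100 is $48,000 into a $75,000 phase-out range, leaving 27,000/75,000 of the credit: $11,150 × 27,000/75,000 = $4,014.

$4,014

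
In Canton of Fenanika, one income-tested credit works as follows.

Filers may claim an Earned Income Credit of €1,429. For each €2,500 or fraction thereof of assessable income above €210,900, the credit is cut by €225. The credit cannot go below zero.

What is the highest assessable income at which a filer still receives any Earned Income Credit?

€225,900

After 6 increments the reduction is 6 × €225 = €1,350, leaving €79; one more increment wipes it out. Increment 6 ends at excess 6 × €2,500 = €15,000, so the highest qualifying income is €210,900 + €15,000 = €225,900.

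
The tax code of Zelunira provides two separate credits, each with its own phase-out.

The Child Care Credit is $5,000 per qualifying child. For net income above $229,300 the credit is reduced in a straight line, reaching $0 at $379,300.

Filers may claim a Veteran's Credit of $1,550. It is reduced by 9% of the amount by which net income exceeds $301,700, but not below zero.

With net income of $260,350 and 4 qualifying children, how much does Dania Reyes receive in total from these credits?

$17,410

Child Care Credit: base = 4 × $5,000 = $20,000. $260,350 is $31,050 into a $150,000 phase-out range, leaving 118,950/150,000 of the credit: $20,000 × 118,950/150,000 = $15,860.
Veteran's Credit: $260,350 is at or below the $301,700 threshold, so the full $1,550 applies.
Total: $15,860 + $1,550 = $17,410.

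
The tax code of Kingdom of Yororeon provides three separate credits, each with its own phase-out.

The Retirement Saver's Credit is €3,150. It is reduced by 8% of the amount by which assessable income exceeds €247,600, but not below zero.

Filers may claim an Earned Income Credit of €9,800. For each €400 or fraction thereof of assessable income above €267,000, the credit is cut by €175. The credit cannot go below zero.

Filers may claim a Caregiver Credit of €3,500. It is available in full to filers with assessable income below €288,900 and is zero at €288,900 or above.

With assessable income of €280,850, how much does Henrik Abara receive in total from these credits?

€7,665

Retirement Saver's Credit: 8% of the €33,250 excess over €247,600 is €2,660; credit = €3,150 − €2,660 = €490.
Earned Income Credit: income exceeds €267,000 by €13,850, which is 35 full-or-partial €400 increments; reduction = 35 × €175 = €6,125, leaving €3,675.
Caregiver Credit: €280,850 is below the €288,900 cutoff, so the full €3,500 applies.
Total: €490 + €3,675 + €3,500 = €7,665.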